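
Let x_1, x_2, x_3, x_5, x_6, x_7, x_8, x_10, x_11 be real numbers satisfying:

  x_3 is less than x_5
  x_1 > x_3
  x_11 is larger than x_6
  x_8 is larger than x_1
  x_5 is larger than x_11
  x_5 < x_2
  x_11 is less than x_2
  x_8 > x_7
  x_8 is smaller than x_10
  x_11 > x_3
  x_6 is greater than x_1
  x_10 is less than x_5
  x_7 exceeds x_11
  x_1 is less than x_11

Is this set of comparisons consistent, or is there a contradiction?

Every relation is compatible with x_3 < x_1 < x_6 < x_11 < x_7 < x_8 < x_10 < x_5 < x_2; the set is consistent.

consistent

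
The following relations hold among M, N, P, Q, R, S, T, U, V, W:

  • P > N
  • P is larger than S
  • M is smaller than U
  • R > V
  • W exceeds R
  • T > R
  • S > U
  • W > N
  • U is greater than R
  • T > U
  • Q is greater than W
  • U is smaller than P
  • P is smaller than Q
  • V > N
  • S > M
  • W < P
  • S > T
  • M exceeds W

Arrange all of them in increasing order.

Each adjacent pair is fixed by a given relation: N < V; V < R; R < W; W < M; M < U; U < T; T < S; S < P; P < Q. Chaining them end to end gives the full order.

N < V < R < W < M < U < T < S < P < Q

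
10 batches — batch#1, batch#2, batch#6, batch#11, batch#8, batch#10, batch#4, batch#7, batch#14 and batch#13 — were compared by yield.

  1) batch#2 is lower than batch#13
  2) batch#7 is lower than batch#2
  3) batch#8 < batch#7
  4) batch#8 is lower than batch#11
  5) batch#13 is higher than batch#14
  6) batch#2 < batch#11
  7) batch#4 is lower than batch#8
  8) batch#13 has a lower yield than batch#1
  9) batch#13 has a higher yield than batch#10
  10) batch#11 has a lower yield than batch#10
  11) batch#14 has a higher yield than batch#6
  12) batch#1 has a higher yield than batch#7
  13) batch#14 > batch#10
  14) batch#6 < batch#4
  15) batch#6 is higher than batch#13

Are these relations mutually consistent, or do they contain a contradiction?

inconsistent

Chaining the given relations yields batch#6 < batch#4 < batch#8 < batch#7 < batch#2 < batch#11 < batch#10 < batch#14 < batch#13, so batch#6 < batch#13. But one relation states batch#13 < batch#6. These cannot both hold.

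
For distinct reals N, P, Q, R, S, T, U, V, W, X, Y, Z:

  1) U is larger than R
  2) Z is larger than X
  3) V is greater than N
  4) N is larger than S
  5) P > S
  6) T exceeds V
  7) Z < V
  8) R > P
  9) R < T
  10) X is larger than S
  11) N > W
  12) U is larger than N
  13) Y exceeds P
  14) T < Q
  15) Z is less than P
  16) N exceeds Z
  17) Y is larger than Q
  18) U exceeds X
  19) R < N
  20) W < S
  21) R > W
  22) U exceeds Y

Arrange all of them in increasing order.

The consecutive links are each given: W < S; S < X; X < Z; Z < P; P < R; R < N; N < V; V < T; T < Q; Q < Y; Y < U.

W < S < X < Z < P < R < N < V < T < Q < Y < U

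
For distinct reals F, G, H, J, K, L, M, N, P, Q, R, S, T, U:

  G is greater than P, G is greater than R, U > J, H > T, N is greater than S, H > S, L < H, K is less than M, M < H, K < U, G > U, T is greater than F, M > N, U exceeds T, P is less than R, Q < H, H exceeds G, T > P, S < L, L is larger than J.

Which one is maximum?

K is not greatest since K < U; J is not greatest since J < L; P is not greatest since P < G; F is not greatest since F < T; S is not greatest since S < L; Q is not greatest since Q < H; N is not greatest since N < M; R is not greatest since R < G; T is not greatest since T < U; L is not greatest since L < H; U is not greatest since U < G; G is not greatest since G < H; M is not greatest since M < H.
Only H has nothing above it, so H is the maximum.

H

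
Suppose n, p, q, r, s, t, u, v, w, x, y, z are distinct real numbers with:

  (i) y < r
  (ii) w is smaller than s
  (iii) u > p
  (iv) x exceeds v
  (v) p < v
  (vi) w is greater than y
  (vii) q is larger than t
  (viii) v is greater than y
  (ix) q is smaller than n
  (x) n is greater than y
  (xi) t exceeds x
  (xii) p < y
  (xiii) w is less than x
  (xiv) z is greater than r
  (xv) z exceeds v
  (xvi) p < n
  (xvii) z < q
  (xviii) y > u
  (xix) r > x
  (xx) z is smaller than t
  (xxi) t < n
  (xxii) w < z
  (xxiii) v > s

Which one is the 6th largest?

x

The consecutive relations fix a unique order: p < u < y < w < s < v < x < r < z < t < q < n.
Counting 6 from the largest end gives x.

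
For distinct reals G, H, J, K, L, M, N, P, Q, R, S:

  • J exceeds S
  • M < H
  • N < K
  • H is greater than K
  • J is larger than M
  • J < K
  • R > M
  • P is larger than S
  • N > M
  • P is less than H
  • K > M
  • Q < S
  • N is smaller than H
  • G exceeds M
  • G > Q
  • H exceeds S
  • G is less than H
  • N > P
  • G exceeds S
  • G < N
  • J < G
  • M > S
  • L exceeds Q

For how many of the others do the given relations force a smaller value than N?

6

The elements the relations force below N are Q, S, M, P, J, G — no chain reaches any other.
That is 6.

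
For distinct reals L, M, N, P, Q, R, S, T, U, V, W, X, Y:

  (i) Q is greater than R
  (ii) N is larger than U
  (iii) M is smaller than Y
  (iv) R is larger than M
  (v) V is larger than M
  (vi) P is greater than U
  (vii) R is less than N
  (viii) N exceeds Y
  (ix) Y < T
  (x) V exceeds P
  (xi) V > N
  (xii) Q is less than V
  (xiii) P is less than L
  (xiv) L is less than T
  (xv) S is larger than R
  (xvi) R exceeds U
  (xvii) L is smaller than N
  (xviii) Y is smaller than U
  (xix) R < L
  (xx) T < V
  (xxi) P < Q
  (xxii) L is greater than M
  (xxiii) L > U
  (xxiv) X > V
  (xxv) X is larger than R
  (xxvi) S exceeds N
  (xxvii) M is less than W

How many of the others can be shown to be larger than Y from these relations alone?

10

Directly above Y: U, T, N.
One step further: P, R, L, V, S (8 so far).
One step further: Q, X (10 so far).
Nothing else is reachable above Y; 10 in all.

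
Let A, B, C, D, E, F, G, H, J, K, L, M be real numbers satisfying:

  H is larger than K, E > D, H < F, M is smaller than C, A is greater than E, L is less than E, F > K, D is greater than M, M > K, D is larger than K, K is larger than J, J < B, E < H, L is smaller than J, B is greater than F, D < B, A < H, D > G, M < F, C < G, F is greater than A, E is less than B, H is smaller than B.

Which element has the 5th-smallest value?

The consecutive relations fix a unique order: L < J < K < M < C < G < D < E < A < H < F < B.
Counting 5 from the smallest end gives C.

C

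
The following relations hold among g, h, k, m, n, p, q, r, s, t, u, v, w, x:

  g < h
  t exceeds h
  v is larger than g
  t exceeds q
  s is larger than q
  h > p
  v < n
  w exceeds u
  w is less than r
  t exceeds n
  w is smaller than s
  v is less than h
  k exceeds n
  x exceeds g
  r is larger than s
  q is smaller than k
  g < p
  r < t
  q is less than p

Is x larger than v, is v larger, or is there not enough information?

Following every chain through v: above v we get n, k, h, t; below v we get g.
x is not reached, and no chain runs the other way from x to v.
So the given relations leave the order of v and x undetermined.

undetermined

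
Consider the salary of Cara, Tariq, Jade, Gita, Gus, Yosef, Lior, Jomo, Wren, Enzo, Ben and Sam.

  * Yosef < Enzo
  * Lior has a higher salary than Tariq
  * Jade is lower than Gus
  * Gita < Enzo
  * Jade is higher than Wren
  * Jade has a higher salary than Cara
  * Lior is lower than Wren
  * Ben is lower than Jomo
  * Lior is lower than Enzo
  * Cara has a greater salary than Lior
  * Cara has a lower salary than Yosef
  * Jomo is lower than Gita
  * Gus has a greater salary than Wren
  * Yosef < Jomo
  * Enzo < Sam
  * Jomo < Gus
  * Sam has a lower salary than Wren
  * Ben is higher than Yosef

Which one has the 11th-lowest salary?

Jade

Piecing the relations together gives one ordering: Tariq < Lior < Cara < Yosef < Ben < Jomo < Gita < Enzo < Sam < Wren < Jade < Gus.
Counting 11 from the smallest end gives Jade.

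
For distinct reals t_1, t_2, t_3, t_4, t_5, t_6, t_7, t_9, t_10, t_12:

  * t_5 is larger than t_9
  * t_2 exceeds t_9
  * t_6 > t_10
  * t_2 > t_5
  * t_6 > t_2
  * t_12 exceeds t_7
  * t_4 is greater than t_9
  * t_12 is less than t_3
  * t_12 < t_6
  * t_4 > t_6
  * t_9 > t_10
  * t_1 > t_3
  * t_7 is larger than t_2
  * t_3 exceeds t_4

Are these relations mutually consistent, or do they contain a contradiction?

The single ordering t_10 < t_9 < t_5 < t_2 < t_7 < t_12 < t_6 < t_4 < t_3 < t_1 satisfies every listed relation, so no contradiction arises.

consistent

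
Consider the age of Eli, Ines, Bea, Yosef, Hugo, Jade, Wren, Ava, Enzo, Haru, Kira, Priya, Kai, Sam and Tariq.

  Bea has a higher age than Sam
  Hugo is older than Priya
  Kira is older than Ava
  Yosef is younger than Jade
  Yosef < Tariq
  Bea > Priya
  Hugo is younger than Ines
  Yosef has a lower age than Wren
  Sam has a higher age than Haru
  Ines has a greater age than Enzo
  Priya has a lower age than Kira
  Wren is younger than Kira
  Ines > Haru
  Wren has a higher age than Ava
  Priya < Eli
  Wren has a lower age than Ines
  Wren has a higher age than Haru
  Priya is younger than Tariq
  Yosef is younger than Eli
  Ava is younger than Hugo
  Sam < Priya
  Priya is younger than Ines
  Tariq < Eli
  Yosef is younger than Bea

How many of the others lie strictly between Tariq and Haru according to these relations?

Chaining upward from Haru reaches: Wren, Sam, Priya, Kira, Bea, Hugo, Eli, Ines.
Chaining downward from Tariq reaches: Yosef, Sam, Priya.
Strictly between Haru and Tariq are those in both lists: Sam, Priya — 2 elements.

2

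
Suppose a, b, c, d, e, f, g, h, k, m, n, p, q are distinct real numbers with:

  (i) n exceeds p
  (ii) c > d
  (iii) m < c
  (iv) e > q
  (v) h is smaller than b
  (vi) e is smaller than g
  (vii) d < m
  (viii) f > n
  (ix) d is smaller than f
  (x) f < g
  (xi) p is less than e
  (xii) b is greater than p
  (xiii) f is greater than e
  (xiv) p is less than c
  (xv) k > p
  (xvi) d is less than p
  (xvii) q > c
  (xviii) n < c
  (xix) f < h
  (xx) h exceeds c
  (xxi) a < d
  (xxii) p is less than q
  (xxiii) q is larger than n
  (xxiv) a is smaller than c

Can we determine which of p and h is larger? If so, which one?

h

Chaining the given relations: p < n < c < q < e < f < h.
So h is larger.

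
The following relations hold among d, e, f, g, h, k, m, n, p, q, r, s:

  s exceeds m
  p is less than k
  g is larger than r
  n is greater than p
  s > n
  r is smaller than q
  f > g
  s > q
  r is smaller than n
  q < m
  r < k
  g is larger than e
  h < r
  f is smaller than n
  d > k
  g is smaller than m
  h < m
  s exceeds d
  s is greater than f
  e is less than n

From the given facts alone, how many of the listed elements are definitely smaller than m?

Directly below m: h, q, g.
One step further: e, r (5 so far).
No other element is forced below m by the given relations, so the count is 5.

5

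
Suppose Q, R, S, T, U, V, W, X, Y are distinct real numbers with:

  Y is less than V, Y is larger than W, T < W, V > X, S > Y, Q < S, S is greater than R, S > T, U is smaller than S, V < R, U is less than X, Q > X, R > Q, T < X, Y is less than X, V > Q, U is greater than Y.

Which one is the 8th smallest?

The consecutive relations fix a unique order: T < W < Y < U < X < Q < V < R < S.
Counting 8 from the smallest end gives R.

R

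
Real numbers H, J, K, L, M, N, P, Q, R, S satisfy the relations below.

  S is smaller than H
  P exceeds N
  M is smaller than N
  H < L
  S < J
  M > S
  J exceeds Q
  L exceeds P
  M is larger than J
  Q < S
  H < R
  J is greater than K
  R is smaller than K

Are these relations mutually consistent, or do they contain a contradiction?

Every relation is compatible with Q < S < H < R < K < J < M < N < P < L; the set is consistent.

consistent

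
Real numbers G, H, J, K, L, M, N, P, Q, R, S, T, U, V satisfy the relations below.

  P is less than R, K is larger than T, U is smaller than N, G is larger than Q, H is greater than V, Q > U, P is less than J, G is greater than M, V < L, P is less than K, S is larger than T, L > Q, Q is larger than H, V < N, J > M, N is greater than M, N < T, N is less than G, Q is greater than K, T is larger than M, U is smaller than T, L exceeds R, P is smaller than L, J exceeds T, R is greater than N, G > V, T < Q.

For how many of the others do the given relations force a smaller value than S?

Directly below S: T.
One step further: M, U, N (4 so far).
One step further: V (5 so far).
No other element is forced below S by the given relations, so the count is 5.

5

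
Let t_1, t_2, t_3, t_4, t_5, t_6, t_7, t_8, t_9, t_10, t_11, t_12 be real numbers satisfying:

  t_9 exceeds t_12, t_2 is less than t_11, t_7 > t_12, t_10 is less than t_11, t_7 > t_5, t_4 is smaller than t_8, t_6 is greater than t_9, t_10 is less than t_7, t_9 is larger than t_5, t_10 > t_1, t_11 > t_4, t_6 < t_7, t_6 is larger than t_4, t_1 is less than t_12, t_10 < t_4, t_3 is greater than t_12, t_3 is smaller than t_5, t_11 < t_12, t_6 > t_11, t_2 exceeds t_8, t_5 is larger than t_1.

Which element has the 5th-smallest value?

t_2

Piecing the relations together gives one ordering: t_1 < t_10 < t_4 < t_8 < t_2 < t_11 < t_12 < t_3 < t_5 < t_9 < t_6 < t_7.
The 5th smallest is t_2.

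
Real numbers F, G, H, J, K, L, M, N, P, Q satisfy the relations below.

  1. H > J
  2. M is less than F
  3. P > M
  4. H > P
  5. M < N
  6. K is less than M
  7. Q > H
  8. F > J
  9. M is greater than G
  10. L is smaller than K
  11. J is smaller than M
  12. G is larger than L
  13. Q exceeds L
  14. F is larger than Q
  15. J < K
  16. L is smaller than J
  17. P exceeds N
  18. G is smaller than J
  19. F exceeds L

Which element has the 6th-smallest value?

N

Chaining the given pairs: L < G < J < K < M < N < P < H < Q < F.
The 6th smallest is N.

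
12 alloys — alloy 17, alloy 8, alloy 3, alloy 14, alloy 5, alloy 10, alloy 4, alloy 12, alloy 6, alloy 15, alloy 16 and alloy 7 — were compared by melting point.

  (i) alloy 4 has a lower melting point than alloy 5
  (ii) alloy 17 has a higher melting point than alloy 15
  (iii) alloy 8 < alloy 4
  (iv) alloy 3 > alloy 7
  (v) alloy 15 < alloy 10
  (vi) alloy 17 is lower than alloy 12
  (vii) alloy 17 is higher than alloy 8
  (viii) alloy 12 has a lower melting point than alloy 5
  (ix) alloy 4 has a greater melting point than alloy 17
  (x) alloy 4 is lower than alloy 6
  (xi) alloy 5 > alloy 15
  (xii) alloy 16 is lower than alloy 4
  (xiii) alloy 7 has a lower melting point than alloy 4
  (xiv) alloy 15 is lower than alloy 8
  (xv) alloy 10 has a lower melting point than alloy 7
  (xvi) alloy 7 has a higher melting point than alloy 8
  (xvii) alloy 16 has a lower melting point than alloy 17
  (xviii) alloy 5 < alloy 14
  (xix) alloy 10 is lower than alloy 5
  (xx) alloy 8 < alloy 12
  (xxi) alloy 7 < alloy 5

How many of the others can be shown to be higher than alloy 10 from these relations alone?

6

Directly above alloy 10: alloy 7, alloy 5.
One step further: alloy 4, alloy 3, alloy 14 (5 so far).
One step further: alloy 6 (6 so far).
Nothing else is reachable above alloy 10; 6 in all.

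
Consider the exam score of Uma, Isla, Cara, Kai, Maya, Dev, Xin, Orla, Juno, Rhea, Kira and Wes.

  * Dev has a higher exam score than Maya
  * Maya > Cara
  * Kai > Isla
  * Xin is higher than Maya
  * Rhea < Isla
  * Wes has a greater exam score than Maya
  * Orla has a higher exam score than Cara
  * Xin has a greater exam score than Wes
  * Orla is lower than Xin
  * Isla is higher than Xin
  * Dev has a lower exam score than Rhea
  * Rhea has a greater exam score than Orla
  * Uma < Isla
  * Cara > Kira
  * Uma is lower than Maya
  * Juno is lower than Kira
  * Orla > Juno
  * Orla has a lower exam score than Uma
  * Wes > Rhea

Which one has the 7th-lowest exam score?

Dev

Chaining the given pairs: Juno < Kira < Cara < Orla < Uma < Maya < Dev < Rhea < Wes < Xin < Isla < Kai.
Counting 7 from the smallest end gives Dev.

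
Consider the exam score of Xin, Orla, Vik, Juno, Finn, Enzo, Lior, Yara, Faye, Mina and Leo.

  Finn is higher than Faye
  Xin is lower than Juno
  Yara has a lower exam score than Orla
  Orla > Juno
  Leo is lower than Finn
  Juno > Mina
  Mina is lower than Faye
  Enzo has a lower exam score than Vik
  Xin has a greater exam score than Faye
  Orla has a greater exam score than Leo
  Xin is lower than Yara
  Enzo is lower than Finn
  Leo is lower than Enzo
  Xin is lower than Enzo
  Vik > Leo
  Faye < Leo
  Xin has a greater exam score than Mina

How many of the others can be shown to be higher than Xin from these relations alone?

Directly above Xin: Enzo, Juno, Yara.
One step further: Vik, Orla, Finn (6 so far).
No other element is forced above Xin by the given relations, so the count is 6.

6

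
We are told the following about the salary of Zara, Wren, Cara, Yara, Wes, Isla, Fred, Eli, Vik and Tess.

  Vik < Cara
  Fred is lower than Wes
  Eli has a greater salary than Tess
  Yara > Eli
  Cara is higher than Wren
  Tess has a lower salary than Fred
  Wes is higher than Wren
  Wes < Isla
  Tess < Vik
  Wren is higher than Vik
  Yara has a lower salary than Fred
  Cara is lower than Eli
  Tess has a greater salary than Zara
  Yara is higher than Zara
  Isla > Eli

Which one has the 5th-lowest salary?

The consecutive relations fix a unique order: Zara < Tess < Vik < Wren < Cara < Eli < Yara < Fred < Wes < Isla.
Counting 5 from the smallest end gives Cara.

Cara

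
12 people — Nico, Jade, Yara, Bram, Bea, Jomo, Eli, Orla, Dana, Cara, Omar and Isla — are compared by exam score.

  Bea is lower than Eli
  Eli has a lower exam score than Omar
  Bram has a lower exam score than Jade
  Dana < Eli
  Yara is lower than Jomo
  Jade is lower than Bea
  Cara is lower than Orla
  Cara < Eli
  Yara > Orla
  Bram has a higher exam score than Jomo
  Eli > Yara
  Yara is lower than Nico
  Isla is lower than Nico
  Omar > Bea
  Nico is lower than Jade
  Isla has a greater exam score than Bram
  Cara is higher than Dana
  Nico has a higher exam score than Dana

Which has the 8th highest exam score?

Jomo

Piecing the relations together gives one ordering: Dana < Cara < Orla < Yara < Jomo < Bram < Isla < Nico < Jade < Bea < Eli < Omar.
The 8th largest is Jomo.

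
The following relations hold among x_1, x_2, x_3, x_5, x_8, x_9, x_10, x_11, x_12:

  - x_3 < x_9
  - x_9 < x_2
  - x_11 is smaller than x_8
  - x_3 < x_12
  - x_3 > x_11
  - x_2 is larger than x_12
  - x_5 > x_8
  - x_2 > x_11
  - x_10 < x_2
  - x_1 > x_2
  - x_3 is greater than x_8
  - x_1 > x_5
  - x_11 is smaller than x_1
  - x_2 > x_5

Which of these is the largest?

x_11 is not greatest since x_11 < x_8; x_8 is not greatest since x_8 < x_5; x_5 is not greatest since x_5 < x_2; x_3 is not greatest since x_3 < x_9; x_9 is not greatest since x_9 < x_2; x_10 is not greatest since x_10 < x_2; x_12 is not greatest since x_12 < x_2; x_2 is not greatest since x_2 < x_1.
Only x_1 has nothing above it, so x_1 is the largest.

x_1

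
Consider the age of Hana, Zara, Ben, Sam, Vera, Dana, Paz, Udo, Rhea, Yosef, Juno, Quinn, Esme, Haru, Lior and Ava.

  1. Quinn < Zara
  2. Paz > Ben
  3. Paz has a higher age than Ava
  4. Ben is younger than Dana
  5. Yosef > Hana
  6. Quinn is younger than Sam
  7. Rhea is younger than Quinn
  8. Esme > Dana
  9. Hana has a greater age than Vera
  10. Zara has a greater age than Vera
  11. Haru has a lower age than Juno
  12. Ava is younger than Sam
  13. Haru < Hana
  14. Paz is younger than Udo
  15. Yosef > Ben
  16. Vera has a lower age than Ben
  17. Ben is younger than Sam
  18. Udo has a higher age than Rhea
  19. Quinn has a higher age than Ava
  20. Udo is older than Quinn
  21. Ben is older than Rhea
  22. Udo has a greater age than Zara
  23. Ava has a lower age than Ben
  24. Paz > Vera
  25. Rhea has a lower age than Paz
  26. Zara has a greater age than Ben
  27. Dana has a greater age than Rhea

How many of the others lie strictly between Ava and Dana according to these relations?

1

Chaining upward from Ava reaches: Quinn, Ben, Yosef, Zara, Esme, Sam, Paz, Udo.
Chaining downward from Dana reaches: Rhea, Vera, Ben.
Strictly between Ava and Dana are those in both lists: Ben — 1 element.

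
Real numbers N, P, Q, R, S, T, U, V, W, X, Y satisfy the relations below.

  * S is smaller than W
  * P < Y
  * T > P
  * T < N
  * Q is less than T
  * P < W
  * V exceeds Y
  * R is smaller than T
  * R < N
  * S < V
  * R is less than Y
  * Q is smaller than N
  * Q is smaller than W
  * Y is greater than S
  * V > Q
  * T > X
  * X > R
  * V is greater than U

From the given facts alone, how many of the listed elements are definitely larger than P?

5

The elements the relations force above P are T, Y, N, W, V — no chain reaches any other.
That is 5.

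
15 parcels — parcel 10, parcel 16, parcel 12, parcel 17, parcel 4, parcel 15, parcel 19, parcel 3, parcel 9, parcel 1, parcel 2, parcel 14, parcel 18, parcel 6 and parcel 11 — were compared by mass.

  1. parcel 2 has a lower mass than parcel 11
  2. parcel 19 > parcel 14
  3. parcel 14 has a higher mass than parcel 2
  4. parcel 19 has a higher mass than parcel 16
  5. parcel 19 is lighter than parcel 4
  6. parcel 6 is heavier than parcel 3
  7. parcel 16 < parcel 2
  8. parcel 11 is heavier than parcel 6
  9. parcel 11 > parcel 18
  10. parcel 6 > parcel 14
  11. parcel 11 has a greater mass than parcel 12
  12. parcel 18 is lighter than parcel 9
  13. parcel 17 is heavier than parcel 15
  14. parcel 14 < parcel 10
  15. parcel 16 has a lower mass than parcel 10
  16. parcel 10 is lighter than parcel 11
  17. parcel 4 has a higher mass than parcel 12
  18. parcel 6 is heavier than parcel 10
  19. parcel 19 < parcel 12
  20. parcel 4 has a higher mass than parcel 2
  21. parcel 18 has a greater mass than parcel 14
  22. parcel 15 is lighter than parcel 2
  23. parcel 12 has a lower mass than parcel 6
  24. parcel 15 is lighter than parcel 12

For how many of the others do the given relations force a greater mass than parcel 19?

4

From parcel 19 the given relations immediately reach parcel 12, parcel 4.
From those, parcel 6, parcel 11 — 4 in total.
No other element is forced above parcel 19 by the given relations, so the count is 4.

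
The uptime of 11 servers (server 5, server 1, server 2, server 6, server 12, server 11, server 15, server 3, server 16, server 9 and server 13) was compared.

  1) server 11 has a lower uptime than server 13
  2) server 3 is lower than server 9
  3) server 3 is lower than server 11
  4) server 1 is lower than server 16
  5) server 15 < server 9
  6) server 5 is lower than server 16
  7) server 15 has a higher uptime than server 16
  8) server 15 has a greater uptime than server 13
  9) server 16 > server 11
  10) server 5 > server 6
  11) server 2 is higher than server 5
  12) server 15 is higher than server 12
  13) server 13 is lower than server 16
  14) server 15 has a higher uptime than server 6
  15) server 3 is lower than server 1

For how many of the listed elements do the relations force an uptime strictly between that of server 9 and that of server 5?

2

Chaining upward from server 5 reaches: server 16, server 15, server 2.
Chaining downward from server 9 reaches: server 6, server 3, server 1, server 11, server 12, server 13, server 16, server 15.
Strictly between server 5 and server 9 are those in both lists: server 16, server 15 — 2 elements.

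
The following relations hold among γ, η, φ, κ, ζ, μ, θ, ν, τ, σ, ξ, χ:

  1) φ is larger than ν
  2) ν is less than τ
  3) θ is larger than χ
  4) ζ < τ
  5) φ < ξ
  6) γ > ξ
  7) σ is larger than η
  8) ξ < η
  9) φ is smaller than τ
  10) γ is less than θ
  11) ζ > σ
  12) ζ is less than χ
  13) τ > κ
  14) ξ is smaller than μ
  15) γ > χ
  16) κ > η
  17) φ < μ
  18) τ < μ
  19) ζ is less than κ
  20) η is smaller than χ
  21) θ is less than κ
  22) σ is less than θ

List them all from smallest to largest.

ν < φ < ξ < η < σ < ζ < χ < γ < θ < κ < τ < μ

The consecutive links are each given: ν < φ; φ < ξ; ξ < η; η < σ; σ < ζ; ζ < χ; χ < γ; γ < θ; θ < κ; κ < τ; τ < μ.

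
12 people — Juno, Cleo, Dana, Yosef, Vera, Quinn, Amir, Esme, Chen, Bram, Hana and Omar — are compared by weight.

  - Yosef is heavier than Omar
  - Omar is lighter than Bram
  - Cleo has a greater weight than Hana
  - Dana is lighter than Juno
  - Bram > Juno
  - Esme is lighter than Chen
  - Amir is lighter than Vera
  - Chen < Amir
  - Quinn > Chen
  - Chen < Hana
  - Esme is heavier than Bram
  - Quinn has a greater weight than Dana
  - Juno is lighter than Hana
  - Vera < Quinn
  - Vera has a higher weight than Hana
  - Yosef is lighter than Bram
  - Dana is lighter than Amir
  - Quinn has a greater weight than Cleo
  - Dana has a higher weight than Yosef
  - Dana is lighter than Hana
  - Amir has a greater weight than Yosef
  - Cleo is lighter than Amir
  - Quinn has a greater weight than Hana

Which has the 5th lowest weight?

The consecutive relations fix a unique order: Omar < Yosef < Dana < Juno < Bram < Esme < Chen < Hana < Cleo < Amir < Vera < Quinn.
The 5th smallest is Bram.

Bram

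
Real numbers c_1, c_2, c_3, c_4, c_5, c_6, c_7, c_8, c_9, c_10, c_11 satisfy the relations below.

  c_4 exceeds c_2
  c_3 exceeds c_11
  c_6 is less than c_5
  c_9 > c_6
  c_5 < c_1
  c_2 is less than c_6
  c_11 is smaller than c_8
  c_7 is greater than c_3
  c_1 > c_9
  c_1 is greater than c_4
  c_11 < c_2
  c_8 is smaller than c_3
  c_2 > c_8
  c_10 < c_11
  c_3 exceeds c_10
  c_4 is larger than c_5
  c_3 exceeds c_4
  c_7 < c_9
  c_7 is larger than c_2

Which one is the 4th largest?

The consecutive relations fix a unique order: c_10 < c_11 < c_8 < c_2 < c_6 < c_5 < c_4 < c_3 < c_7 < c_9 < c_1.
Counting 4 from the largest end gives c_3.

c_3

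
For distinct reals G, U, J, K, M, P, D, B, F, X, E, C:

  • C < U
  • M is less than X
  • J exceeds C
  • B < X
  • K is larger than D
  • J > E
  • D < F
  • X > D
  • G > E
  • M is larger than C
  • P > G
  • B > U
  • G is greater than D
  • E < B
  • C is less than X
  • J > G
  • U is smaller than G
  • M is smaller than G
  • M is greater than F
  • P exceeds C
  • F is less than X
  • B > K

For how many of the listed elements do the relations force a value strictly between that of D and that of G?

2

The relations place D below G. An element lies strictly between them when it is forced above D and also forced below G.
Above D: {F, M, K, B, J, X, P}. Below G: {E, F, C, M, U}.
Intersection: {F, M} — 2.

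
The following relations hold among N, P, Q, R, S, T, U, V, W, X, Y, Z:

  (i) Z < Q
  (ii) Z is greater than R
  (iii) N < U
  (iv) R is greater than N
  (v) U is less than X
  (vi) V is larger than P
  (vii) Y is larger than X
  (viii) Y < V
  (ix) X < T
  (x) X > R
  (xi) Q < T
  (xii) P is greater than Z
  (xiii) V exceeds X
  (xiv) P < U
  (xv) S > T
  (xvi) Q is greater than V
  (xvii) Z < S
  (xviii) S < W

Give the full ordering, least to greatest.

N < R < Z < P < U < X < Y < V < Q < T < S < W

The consecutive links are each given: N < R; R < Z; Z < P; P < U; U < X; X < Y; Y < V; V < Q; Q < T; T < S; S < W.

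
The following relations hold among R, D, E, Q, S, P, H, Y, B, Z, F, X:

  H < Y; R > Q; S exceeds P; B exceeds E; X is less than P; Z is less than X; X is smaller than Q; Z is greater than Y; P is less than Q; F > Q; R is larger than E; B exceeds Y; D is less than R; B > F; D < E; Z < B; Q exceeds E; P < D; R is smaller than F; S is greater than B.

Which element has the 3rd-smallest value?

Z

Chaining the given pairs: H < Y < Z < X < P < D < E < Q < R < F < B < S.
The 3rd smallest is Z.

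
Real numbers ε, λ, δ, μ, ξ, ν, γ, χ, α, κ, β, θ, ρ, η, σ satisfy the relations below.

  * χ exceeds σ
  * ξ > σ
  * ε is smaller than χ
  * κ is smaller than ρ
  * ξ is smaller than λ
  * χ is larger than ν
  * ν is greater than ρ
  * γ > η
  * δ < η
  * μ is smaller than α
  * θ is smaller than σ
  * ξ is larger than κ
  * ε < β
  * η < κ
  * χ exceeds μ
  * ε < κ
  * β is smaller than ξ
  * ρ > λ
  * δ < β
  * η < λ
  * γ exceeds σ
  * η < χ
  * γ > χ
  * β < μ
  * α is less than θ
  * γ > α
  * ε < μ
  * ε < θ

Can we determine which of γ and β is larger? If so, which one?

γ

β < μ and μ < α give β < α.
With α < θ: β < μ < α < θ.
Then θ < σ extends the chain to σ.
Then σ < ξ extends the chain to ξ.
With ξ < λ: β < μ < α < θ < σ < ξ < λ.
Then λ < ρ extends the chain to ρ.
With ρ < ν: β < μ < α < θ < σ < ξ < λ < ρ < ν.
Then ν < χ extends the chain to χ.
With χ < γ: β < μ < α < θ < σ < ξ < λ < ρ < ν < χ < γ.
So γ is larger.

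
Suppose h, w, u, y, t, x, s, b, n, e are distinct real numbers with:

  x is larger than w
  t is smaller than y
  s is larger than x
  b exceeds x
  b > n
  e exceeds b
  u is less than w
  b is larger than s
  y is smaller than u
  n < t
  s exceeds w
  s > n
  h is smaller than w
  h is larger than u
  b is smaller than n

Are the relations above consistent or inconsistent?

We have b < n stated directly, yet also n < t < y < u < h < w < x < s < b by chaining the others — so n < b. Contradiction.

inconsistent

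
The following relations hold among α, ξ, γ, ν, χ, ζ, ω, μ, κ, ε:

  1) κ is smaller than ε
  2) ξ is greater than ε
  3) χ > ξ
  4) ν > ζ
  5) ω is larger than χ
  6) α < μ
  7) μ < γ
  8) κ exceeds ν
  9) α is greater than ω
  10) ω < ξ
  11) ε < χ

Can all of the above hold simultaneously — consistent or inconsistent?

Chaining the given relations yields ξ < χ < ω, so ξ < ω. But one relation states ω < ξ. These cannot both hold.

inconsistent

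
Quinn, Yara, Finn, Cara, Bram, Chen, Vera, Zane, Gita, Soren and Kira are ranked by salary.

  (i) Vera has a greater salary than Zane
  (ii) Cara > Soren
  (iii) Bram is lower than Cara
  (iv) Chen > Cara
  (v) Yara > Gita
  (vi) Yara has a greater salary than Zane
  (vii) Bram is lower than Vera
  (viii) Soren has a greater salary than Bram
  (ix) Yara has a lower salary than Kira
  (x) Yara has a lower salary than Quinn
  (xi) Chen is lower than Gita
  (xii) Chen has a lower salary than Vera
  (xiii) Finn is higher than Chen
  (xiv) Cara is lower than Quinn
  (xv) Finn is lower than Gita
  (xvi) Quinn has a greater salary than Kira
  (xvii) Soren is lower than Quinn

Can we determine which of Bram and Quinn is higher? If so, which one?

Bram < Soren and Soren < Cara give Bram < Cara.
Then Cara < Chen extends the chain to Chen.
With Chen < Finn: Bram < Soren < Cara < Chen < Finn.
With Finn < Gita: Bram < Soren < Cara < Chen < Finn < Gita.
Then Gita < Yara extends the chain to Yara.
With Yara < Kira: Bram < Soren < Cara < Chen < Finn < Gita < Yara < Kira.
With Kira < Quinn: Bram < Soren < Cara < Chen < Finn < Gita < Yara < Kira < Quinn.
So Quinn is higher.

Quinn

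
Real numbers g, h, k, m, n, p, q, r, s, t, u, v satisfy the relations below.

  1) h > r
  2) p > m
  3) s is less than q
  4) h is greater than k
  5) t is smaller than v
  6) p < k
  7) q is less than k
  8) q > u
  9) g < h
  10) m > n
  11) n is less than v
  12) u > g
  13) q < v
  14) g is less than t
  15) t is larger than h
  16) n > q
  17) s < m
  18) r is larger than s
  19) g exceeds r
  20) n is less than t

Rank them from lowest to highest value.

Each adjacent pair is fixed by a given relation: s < r; r < g; g < u; u < q; q < n; n < m; m < p; p < k; k < h; h < t; t < v. Chaining them end to end gives the full order.

s < r < g < u < q < n < m < p < k < h < t < v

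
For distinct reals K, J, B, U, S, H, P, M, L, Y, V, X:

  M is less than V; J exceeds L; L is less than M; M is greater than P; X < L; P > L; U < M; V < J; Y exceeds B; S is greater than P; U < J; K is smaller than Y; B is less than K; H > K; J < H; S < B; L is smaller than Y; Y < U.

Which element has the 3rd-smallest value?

The consecutive relations fix a unique order: X < L < P < S < B < K < Y < U < M < V < J < H.
Counting 3 from the smallest end gives P.

P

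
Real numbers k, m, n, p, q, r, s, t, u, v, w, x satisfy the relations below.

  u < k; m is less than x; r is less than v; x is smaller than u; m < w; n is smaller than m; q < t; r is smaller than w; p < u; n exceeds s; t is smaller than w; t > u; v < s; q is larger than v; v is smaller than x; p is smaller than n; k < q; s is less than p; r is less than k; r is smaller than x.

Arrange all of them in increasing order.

The consecutive links are each given: r < v; v < s; s < p; p < n; n < m; m < x; x < u; u < k; k < q; q < t; t < w.

r < v < s < p < n < m < x < u < k < q < t < w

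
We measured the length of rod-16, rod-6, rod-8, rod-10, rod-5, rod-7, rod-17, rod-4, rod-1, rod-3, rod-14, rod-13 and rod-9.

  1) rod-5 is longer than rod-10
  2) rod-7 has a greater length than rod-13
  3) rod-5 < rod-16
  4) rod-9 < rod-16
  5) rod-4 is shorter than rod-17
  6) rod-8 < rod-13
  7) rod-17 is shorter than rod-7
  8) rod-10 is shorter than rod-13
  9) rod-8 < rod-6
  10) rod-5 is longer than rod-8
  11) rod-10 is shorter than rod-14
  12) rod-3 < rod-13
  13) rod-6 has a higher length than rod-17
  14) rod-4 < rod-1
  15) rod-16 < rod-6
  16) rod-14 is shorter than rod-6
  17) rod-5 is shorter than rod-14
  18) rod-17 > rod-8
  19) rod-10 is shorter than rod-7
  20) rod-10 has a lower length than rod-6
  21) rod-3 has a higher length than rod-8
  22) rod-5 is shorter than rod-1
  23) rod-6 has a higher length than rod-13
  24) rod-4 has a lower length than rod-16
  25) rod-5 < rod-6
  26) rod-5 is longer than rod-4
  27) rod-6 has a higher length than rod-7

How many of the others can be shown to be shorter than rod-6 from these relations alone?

11

Directly below rod-6: rod-8, rod-10, rod-5, rod-17, rod-13, rod-16, rod-7, rod-14.
One step further: rod-4, rod-9, rod-3 (11 so far).
Nothing else is reachable below rod-6; 11 in all.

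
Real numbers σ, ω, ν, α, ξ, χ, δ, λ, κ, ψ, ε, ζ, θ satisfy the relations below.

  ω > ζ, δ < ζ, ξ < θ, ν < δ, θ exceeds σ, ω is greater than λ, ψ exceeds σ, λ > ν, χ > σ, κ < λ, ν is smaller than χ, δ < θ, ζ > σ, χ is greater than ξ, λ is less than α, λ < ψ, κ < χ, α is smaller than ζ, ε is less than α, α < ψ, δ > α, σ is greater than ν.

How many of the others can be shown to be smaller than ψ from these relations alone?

From ψ the given relations immediately reach σ, λ, α.
From those, κ, ν, ε — 6 in total.
No other element is forced below ψ by the given relations, so the count is 6.

6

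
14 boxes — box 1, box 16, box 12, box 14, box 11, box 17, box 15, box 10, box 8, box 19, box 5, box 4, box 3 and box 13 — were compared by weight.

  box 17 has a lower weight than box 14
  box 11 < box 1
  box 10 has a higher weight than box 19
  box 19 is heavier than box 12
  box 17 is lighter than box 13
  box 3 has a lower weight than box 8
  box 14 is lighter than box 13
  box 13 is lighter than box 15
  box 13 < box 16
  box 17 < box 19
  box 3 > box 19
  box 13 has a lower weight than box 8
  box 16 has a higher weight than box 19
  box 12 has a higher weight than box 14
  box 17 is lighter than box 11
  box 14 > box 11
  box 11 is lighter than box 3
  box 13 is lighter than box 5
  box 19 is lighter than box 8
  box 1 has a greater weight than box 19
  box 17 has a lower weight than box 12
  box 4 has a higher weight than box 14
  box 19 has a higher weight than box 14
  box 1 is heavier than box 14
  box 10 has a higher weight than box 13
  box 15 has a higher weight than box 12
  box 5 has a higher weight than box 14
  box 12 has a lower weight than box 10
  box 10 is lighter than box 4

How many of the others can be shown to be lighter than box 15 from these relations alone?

The elements the relations force below box 15 are box 17, box 11, box 14, box 12, box 13 — no chain reaches any other.
That is 5.

5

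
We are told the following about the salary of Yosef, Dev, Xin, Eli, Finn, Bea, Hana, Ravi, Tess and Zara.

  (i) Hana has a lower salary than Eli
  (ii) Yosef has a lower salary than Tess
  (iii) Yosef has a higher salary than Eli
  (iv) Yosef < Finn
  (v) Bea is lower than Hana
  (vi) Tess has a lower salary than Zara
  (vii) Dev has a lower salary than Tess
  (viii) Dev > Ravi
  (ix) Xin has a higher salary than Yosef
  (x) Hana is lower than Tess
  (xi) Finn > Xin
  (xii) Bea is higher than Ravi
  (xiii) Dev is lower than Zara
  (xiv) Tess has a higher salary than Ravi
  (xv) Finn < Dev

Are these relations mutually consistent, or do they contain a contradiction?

consistent

Every relation is compatible with Ravi < Bea < Hana < Eli < Yosef < Xin < Finn < Dev < Tess < Zara; the set is consistent.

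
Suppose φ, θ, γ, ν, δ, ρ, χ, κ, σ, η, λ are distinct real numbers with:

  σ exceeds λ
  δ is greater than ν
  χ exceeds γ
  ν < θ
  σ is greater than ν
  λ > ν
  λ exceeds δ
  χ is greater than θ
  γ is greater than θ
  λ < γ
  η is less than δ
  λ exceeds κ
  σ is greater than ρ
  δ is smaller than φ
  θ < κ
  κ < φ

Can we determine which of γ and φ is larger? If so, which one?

Following every chain through γ: above γ we get χ; below γ we get η, ν, δ, θ, κ, λ.
φ is not reached, and no chain runs the other way from φ to γ.
So the given relations leave the order of γ and φ undetermined.

undetermined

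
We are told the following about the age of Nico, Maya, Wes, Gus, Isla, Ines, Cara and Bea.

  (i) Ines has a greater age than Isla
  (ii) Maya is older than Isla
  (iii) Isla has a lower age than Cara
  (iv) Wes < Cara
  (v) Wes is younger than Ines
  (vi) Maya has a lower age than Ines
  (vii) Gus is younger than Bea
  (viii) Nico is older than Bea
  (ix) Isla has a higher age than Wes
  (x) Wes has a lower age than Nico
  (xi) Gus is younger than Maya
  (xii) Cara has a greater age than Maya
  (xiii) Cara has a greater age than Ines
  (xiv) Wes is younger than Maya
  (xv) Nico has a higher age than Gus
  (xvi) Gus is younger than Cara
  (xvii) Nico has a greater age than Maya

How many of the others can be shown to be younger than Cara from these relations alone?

5

The elements the relations force below Cara are Gus, Wes, Isla, Maya, Ines — no chain reaches any other.
That is 5.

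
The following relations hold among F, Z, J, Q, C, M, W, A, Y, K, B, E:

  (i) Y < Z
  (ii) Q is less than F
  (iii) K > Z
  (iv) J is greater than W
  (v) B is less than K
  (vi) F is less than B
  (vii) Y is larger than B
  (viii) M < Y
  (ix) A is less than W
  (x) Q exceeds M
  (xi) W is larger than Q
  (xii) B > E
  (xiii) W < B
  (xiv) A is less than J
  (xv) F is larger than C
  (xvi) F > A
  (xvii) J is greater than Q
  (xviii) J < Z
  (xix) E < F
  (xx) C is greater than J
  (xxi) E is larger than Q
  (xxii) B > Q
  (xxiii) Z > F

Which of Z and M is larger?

Z

M < Q < W < J < C < F < B < Y < Z, by transitivity through Q, W, J, C, F, B, Y.
So M < Z; Z is the larger of the two.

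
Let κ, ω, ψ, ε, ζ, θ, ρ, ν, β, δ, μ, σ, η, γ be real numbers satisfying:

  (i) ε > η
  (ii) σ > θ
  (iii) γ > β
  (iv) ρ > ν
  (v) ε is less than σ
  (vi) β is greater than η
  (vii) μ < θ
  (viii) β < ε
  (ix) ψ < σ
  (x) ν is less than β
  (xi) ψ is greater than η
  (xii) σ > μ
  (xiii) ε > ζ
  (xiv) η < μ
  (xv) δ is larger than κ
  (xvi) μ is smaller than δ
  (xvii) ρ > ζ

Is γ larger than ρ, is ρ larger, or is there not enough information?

undetermined

Following every chain through ρ: below ρ we get ν, ζ.
γ is not reached, and no chain runs the other way from γ to ρ.
So the given relations leave the order of ρ and γ undetermined.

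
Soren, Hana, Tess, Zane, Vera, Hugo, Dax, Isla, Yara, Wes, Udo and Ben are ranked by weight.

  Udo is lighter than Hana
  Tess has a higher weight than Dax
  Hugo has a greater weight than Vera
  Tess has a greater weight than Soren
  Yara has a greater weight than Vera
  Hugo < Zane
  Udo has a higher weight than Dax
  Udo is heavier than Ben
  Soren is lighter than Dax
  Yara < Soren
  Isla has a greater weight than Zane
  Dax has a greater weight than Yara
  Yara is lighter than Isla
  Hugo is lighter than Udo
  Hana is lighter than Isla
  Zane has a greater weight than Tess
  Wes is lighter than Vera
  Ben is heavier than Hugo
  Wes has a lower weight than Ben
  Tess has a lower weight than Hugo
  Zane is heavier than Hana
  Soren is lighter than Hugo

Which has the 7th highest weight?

Chaining the given pairs: Wes < Vera < Yara < Soren < Dax < Tess < Hugo < Ben < Udo < Hana < Zane < Isla.
Counting 7 from the largest end gives Tess.

Tess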